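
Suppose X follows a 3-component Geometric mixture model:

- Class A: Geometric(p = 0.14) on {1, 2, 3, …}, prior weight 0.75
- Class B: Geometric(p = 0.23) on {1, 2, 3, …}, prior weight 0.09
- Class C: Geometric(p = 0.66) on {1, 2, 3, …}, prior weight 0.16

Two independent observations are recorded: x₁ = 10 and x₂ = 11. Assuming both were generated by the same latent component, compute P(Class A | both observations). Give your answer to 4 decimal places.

0.9619

Apply Bayes' rule: the posterior for each component is proportional to its prior times its likelihood at x.
Since both observations come from the same component, the likelihood for component k is f_k(x₁)·f_k(x₂).
  L_A = [0.0360258] × [0.0309822] = 0.00111616
  L_B = [0.0218849] × [0.0168514] = 0.00036879
  L_C = [4.00732e-05] × [1.36249e-05] = 5.45993e-10
Multiply by the mixture weights:
  π_A·L_A = 0.75 × 0.00111616 = 0.00083712
  π_B·L_B = 0.09 × 0.00036879 = 3.31911e-05
  π_C·L_C = 0.16 × 5.45993e-10 = 8.73589e-11
Normaliser: 0.00083712 + 3.31911e-05 + 8.73589e-11 = 0.000870312
Responsibility of Class A: 0.00083712 / 0.000870312 ≈ 0.9619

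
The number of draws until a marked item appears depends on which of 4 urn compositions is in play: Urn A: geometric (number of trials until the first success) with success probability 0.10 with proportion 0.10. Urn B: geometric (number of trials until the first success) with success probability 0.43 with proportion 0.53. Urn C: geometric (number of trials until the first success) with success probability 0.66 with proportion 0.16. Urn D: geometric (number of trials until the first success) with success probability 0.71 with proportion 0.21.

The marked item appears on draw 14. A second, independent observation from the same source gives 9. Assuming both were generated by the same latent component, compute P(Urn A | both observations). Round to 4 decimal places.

0.9934

Posterior ∝ prior × likelihood, so P(k | x) ∝ P(Z=k) f_k(x); normalise over all components.
Since both observations come from the same component, the likelihood for component k is f_k(x₁)·f_k(x₂).
  p_A = [0.10·(1−0.10)^13 = 0.10·0.254187 = 0.0254187] × [0.0430467] = 0.00109419
  p_B = [0.43·(1−0.43)^13 = 0.43·0.00067046 = 0.000288298] × [0.00479145] = 1.38137e-06
  p_C = [0.66·(1−0.66)^13 = 0.66·8.11383e-07 = 5.35513e-07] × [0.000117862] = 6.31168e-11
  p_D = [0.71·(1−0.71)^13 = 0.71·1.02606e-07 = 7.28505e-08] × [3.55175e-05] = 2.58747e-12
Weight by the priors:
  P(Z=A)·p_A = 0.10 × 0.00109419 = 0.000109419
  P(Z=B)·p_B = 0.53 × 1.38137e-06 = 7.32124e-07
  P(Z=C)·p_C = 0.16 × 6.31168e-11 = 1.00987e-11
  P(Z=D)·p_D = 0.21 × 2.58747e-12 = 5.43368e-13
Sum: 0.000109419 + 7.32124e-07 + 1.00987e-11 + 5.43368e-13 = 0.000110151
P(Urn A | data) = 0.000109419 / 0.000110151 ≈ 0.9934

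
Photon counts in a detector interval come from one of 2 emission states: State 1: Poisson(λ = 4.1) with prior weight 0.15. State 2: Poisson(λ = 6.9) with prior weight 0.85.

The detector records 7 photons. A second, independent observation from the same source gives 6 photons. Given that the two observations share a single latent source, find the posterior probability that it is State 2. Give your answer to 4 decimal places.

Posterior ∝ prior × likelihood, so P(k | x) ∝ P(Z=k) f_k(x); normalise over all components.
Since both observations come from the same component, the likelihood for component k is f_k(x₁)·f_k(x₂).
  L_1 = [e^(−4.1)·4.1^7/7! = 0.0640397] × [0.109336] = 0.00700184
  L_2 = [e^(−6.9)·6.9^7/7! = 0.148895] × [0.151053] = 0.0224911
Unnormalised posteriors:
  P(Z=1)·L_1 = 0.15 × 0.00700184 = 0.00105028
  P(Z=2)·L_2 = 0.85 × 0.0224911 = 0.0191175
Normaliser: 0.00105028 + 0.0191175 = 0.0201677
Responsibility of State 2: 0.0191175 / 0.0201677 ≈ 0.9479

0.9479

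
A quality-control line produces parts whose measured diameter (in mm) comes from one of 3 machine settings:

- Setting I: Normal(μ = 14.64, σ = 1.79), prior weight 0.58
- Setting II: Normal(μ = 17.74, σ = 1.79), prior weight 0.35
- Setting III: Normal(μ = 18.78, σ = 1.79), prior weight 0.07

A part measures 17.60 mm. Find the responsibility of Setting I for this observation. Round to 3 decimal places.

0.267

The responsibility of component k is P(Z=k) f_k(x) divided by Σ_j P(Z=j) f_j(x).
Normal densities:
  p_I = (1/(1.79·√(2π)))·exp(−(17.60−14.64)²/(2·1.79²)) = 0.222873·exp(-1.36725) = 0.0567896
  p_II = (1/(1.79·√(2π)))·exp(−(17.60−17.74)²/(2·1.79²)) = 0.222873·exp(-0.00306) = 0.222192
  p_III = (1/(1.79·√(2π)))·exp(−(17.60−18.78)²/(2·1.79²)) = 0.222873·exp(-0.21728) = 0.179346
Unnormalised posteriors:
  P(Z=I)·p_I = 0.58 × 0.0567896 = 0.032938
  P(Z=II)·p_II = 0.35 × 0.222192 = 0.0777673
  P(Z=III)·p_III = 0.07 × 0.179346 = 0.0125542
Normaliser: 0.032938 + 0.0777673 + 0.0125542 = 0.123259
P(Setting I | x) ≈ 0.267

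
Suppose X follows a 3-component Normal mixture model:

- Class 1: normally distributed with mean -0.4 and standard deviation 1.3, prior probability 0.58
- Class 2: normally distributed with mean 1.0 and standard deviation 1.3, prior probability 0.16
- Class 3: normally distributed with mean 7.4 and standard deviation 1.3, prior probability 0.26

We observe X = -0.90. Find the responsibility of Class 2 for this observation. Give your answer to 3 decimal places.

0.093

Apply Bayes' rule: the posterior for each component is proportional to its prior times its likelihood at x.
Evaluate each component's likelihood at the observed value:
  f_1 = (1/(1.3·√(2π)))·exp(−(-0.90−-0.4)²/(2·1.3²)) = 0.306879·exp(-0.07396) = 0.285
  f_2 = (1/(1.3·√(2π)))·exp(−(-0.90−1.0)²/(2·1.3²)) = 0.306879·exp(-1.06805) = 0.105468
  f_3 = (1/(1.3·√(2π)))·exp(−(-0.90−7.4)²/(2·1.3²)) = 0.306879·exp(-20.38166) = 4.31843e-10
Unnormalised posteriors:
  w_1·f_1 = 0.58 × 0.285 = 0.1653
  w_2·f_2 = 0.16 × 0.105468 = 0.0168748
  w_3·f_3 = 0.26 × 4.31843e-10 = 1.12279e-10
Normaliser: 0.1653 + 0.0168748 + 1.12279e-10 = 0.182175
P(Class 2 | -0.90) = 0.0168748 / 0.182175 ≈ 0.093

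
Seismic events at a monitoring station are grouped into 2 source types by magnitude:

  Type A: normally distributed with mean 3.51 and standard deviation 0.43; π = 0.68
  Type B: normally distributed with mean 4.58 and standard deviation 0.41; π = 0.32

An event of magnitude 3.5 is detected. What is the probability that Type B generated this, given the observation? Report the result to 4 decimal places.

Posterior ∝ prior × likelihood, so P(k | x) ∝ w_k f_k(x); normalise over all components.
Evaluate each component's likelihood at the observed value:
  f_A = (1/(0.43·√(2π)))·exp(−(3.5−3.51)²/(2·0.43²)) = 0.927773·exp(-0.00027) = 0.927522
  f_B = (1/(0.41·√(2π)))·exp(−(3.5−4.58)²/(2·0.41²)) = 0.973030·exp(-3.46936) = 0.0302971
Prior × likelihood for each component:
  w_A·f_A = 0.68 × 0.927522 = 0.630715
  w_B·f_B = 0.32 × 0.0302971 = 0.00969507
Marginal: 0.630715 + 0.00969507 = 0.64041
So the posterior for Type B is 0.00969507 / 0.64041 ≈ 0.0151.

0.0151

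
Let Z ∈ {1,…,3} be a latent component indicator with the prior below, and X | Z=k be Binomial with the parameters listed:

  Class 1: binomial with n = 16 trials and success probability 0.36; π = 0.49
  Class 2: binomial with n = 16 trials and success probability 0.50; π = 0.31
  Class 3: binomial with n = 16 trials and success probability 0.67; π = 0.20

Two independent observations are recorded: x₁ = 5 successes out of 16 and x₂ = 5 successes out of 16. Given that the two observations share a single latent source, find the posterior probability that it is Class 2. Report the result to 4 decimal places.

0.0689

P(component k | x) = P(Z=k)·f_k(x) / marginal(x), where marginal(x) = Σ_j P(Z=j)·f_j(x).
Since both observations come from the same component, the likelihood for component k is f_k(x₁)·f_k(x₂).
  L_1 = [0.194883] × [0.194883] = 0.0379795
  L_2 = [0.0666504] × [0.0666504] = 0.00444227
  L_3 = [0.00298064] × [0.00298064] = 8.88423e-06
Multiply by the mixture weights:
  P(Z=1)·L_1 = 0.49 × 0.0379795 = 0.01861
  P(Z=2)·L_2 = 0.31 × 0.00444227 = 0.00137711
  P(Z=3)·L_3 = 0.20 × 8.88423e-06 = 1.77685e-06
Evidence: 0.01861 + 0.00137711 + 1.77685e-06 = 0.0199889
So the posterior for Class 2 is 0.00137711 / 0.0199889 ≈ 0.0689.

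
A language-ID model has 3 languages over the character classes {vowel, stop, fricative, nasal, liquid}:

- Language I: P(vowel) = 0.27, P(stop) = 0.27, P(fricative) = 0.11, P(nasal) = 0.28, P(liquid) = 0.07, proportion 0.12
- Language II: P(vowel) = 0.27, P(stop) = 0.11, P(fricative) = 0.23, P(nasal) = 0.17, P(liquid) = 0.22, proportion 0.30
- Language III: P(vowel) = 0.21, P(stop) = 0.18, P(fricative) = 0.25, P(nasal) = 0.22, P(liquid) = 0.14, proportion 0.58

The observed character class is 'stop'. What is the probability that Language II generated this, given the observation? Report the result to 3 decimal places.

P(component k | x) = P(Z=k)·f_k(x) / marginal(x), where marginal(x) = Σ_j P(Z=j)·f_j(x).
Evaluate each component's likelihood at the observed value:
  f_I = 0.27
  f_II = 0.11
  f_III = 0.18
Multiply by the mixture weights:
  P(Z=I)·f_I = 0.12 × 0.27 = 0.0324
  P(Z=II)·f_II = 0.30 × 0.11 = 0.033
  P(Z=III)·f_III = 0.58 × 0.18 = 0.1044
Denominator: 0.0324 + 0.033 + 0.1044 = 0.1698
P(Language II | data) = 0.033 / 0.1698 ≈ 0.194

0.194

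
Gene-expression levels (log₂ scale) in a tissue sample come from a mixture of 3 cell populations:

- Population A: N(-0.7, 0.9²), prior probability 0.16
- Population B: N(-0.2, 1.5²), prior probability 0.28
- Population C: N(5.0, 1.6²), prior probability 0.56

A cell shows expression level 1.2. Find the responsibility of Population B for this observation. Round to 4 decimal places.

0.7512

The responsibility of component k is π_k f_k(x) divided by Σ_j π_j f_j(x).
Normal densities:
  f_A = 0.0477406
  f_B = 0.172052
  f_C = 0.0148574
Unnormalised posteriors:
  π_A·f_A = 0.16 × 0.0477406 = 0.0076385
  π_B·f_B = 0.28 × 0.172052 = 0.0481745
  π_C·f_C = 0.56 × 0.0148574 = 0.00832017
Evidence: 0.0076385 + 0.0481745 + 0.00832017 = 0.0641332
So the posterior for Population B is 0.0481745 / 0.0641332 ≈ 0.7512.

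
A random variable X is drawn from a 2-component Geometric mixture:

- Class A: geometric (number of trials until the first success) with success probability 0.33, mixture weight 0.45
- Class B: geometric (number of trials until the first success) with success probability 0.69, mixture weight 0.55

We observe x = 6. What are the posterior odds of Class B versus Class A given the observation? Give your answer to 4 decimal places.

Since P(k|x) ∝ π_k f_k(x), the posterior odds are π_i f_i(x) / (π_j f_j(x)).
Evaluate each component's likelihood at the observed value:
  f_A = 0.33·(1−0.33)^5 = 0.33·0.135013 = 0.0445541
  f_B = 0.69·(1−0.69)^5 = 0.69·0.00286292 = 0.00197541
Odds = (0.55/0.45) × (0.00197541/0.0445541) = 1.22222 × 0.0443373 ≈ 0.0542

0.0542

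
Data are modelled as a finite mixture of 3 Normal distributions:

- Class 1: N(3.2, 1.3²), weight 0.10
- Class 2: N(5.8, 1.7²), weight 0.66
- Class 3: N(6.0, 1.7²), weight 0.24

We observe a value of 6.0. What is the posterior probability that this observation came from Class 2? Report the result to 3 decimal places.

0.722

P(component k | x) = P(Z=k)·f_k(x) / marginal(x), where marginal(x) = Σ_j P(Z=j)·f_j(x).
Normal densities:
  f_1 = 0.0301723
  f_2 = 0.233054
  f_3 = 0.234672
Multiply by the mixture weights:
  P(Z=1)·f_1 = 0.10 × 0.0301723 = 0.00301723
  P(Z=2)·f_2 = 0.66 × 0.233054 = 0.153815
  P(Z=3)·f_3 = 0.24 × 0.234672 = 0.0563213
Marginal: 0.00301723 + 0.153815 + 0.0563213 = 0.213154
P(Class 2 | data) ≈ 0.722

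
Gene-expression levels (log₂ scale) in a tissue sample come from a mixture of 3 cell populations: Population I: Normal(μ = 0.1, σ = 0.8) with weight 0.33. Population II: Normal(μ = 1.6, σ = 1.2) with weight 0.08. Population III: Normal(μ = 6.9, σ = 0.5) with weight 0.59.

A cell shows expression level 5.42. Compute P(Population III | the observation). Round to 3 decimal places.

The responsibility of component k is w_k f_k(x) divided by Σ_j w_j f_j(x).
Normal densities:
  f_I = (1/(0.8·√(2π)))·exp(−(5.42−0.1)²/(2·0.8²)) = 0.498678·exp(-22.11125) = 1.24459e-10
  f_II = (1/(1.2·√(2π)))·exp(−(5.42−1.6)²/(2·1.2²)) = 0.332452·exp(-5.06681) = 0.00209529
  f_III = (1/(0.5·√(2π)))·exp(−(5.42−6.9)²/(2·0.5²)) = 0.797885·exp(-4.38080) = 0.0099858
Unnormalised posteriors:
  w_I·f_I = 0.33 × 1.24459e-10 = 4.10715e-11
  w_II·f_II = 0.08 × 0.00209529 = 0.000167623
  w_III·f_III = 0.59 × 0.0099858 = 0.00589162
Marginal: 4.10715e-11 + 0.000167623 + 0.00589162 = 0.00605924
So the posterior for Population III is 0.00589162 / 0.00605924 ≈ 0.972.

0.972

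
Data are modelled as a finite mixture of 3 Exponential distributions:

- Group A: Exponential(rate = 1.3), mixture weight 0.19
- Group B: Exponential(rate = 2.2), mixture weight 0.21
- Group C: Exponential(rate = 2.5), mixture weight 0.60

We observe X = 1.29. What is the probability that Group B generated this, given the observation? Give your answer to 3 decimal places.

The responsibility of component k is π_k f_k(x) divided by Σ_j π_j f_j(x).
Exponential densities:
  p_A = 1.3·e^(−1.3·1.29) = 1.3·e^(−1.6770) = 0.243014
  p_B = 2.2·e^(−2.2·1.29) = 2.2·e^(−2.8380) = 0.128794
  p_C = 2.5·e^(−2.5·1.29) = 2.5·e^(−3.2250) = 0.0993895
Unnormalised posteriors:
  π_A·p_A = 0.19 × 0.243014 = 0.0461727
  π_B·p_B = 0.21 × 0.128794 = 0.0270467
  π_C·p_C = 0.60 × 0.0993895 = 0.0596337
Marginal: 0.0461727 + 0.0270467 + 0.0596337 = 0.132853
P(Group B | the observation) ≈ 0.204

0.204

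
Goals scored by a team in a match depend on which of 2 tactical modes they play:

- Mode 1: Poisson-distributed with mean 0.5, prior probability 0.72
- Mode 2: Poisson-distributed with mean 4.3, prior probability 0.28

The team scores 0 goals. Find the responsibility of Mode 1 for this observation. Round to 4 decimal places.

The responsibility of component k is w_k f_k(x) divided by Σ_j w_j f_j(x).
Component likelihoods at x = 0 goals:
  L_1 = e^(−0.5)·0.5^0/0! = 0.606531
  L_2 = e^(−4.3)·4.3^0/0! = 0.0135686
Weight by the priors:
  w_1·L_1 = 0.72 × 0.606531 = 0.436702
  w_2·L_2 = 0.28 × 0.0135686 = 0.0037992
Normaliser: 0.436702 + 0.0037992 = 0.440501
P(Mode 1 | 0 goals) ≈ 0.9914

0.9914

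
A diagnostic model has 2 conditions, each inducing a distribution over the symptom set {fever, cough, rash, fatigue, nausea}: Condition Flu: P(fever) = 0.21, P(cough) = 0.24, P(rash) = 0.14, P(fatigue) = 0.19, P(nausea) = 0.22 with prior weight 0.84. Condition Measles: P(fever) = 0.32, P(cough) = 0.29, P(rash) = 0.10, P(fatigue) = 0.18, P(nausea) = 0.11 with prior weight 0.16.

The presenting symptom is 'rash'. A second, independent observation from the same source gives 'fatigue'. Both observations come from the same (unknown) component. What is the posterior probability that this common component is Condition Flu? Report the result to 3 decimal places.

Posterior ∝ prior × likelihood, so P(k | x) ∝ w_k f_k(x); normalise over all components.
Since both observations come from the same component, the likelihood for component k is f_k(x₁)·f_k(x₂).
  L_Flu = [P(rash | comp) = 0.14] × [0.19] = 0.0266
  L_Measles = [P(rash | comp) = 0.10] × [0.18] = 0.018
Multiply by the mixture weights:
  w_Flu·L_Flu = 0.84 × 0.0266 = 0.022344
  w_Measles·L_Measles = 0.16 × 0.018 = 0.00288
Evidence: 0.022344 + 0.00288 = 0.025224
P(Condition Flu | x) = 0.022344 / 0.025224 ≈ 0.886

0.886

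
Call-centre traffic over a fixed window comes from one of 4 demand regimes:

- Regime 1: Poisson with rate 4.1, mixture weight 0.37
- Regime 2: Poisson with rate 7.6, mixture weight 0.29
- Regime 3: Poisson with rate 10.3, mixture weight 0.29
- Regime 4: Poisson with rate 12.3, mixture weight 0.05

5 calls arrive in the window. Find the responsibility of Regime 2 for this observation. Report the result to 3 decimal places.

0.307

By Bayes' theorem, P(k | x) = P(Z=k) f_k(x) / Σ_j P(Z=j) f_j(x).
Component likelihoods at x = 5 calls:
  p_1 = 0.160004
  p_2 = 0.105742
  p_3 = 0.0324916
  p_4 = 0.0106788
Multiply by the mixture weights:
  P(Z=1)·p_1 = 0.37 × 0.160004 = 0.0592015
  P(Z=2)·p_2 = 0.29 × 0.105742 = 0.0306653
  P(Z=3)·p_3 = 0.29 × 0.0324916 = 0.00942258
  P(Z=4)·p_4 = 0.05 × 0.0106788 = 0.00053394
Denominator: 0.0592015 + 0.0306653 + 0.00942258 + 0.00053394 = 0.0998232
P(Regime 2 | the observation) = 0.0306653 / 0.0998232 ≈ 0.307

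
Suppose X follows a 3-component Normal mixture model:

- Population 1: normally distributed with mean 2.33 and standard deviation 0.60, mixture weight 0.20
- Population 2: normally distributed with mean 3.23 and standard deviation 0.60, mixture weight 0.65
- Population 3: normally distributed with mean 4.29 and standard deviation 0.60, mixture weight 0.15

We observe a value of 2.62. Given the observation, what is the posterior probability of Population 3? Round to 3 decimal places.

P(component k | x) = π_k·f_k(x) / marginal(x), where marginal(x) = Σ_j π_j·f_j(x).
Normal densities:
  L_1 = (1/(0.60·√(2π)))·exp(−(2.62−2.33)²/(2·0.60²)) = 0.664904·exp(-0.11681) = 0.591604
  L_2 = (1/(0.60·√(2π)))·exp(−(2.62−3.23)²/(2·0.60²)) = 0.664904·exp(-0.51681) = 0.396564
  L_3 = (1/(0.60·√(2π)))·exp(−(2.62−4.29)²/(2·0.60²)) = 0.664904·exp(-3.87347) = 0.0138207
Unnormalised posteriors:
  π_1·L_1 = 0.20 × 0.591604 = 0.118321
  π_2·L_2 = 0.65 × 0.396564 = 0.257766
  π_3·L_3 = 0.15 × 0.0138207 = 0.00207311
Sum: 0.118321 + 0.257766 + 0.00207311 = 0.37816
P(Population 3 | the observation) ≈ 0.005

0.005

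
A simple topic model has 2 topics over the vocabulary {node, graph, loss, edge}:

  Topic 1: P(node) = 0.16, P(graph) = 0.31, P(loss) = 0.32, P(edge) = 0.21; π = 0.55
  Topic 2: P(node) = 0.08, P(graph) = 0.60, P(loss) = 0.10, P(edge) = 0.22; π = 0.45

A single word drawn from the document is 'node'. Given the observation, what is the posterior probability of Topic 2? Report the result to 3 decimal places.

P(component k | x) = π_k·f_k(x) / marginal(x), where marginal(x) = Σ_j π_j·f_j(x).
Evaluate each component's likelihood at the observed value:
  p_1 = 0.16
  p_2 = 0.08
Prior × likelihood for each component:
  π_1·p_1 = 0.55 × 0.16 = 0.088
  π_2·p_2 = 0.45 × 0.08 = 0.036
Denominator: 0.088 + 0.036 = 0.124
P(Topic 2 | the observation) ≈ 0.290

0.290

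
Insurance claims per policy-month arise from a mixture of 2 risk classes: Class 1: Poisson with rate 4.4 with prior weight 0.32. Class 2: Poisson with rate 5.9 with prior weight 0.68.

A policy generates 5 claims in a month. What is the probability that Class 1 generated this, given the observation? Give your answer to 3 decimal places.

0.327

By Bayes' theorem, P(k | x) = π_k f_k(x) / Σ_j π_j f_j(x).
Poisson probabilities:
  p_1 = e^(−4.4)·4.4^5/5! = 0.168728
  p_2 = e^(−5.9)·5.9^5/5! = 0.163208
Weight by the priors:
  π_1·p_1 = 0.32 × 0.168728 = 0.0539929
  π_2·p_2 = 0.68 × 0.163208 = 0.110981
Normaliser: 0.0539929 + 0.110981 = 0.164974
So the posterior for Class 1 is 0.0539929 / 0.164974 ≈ 0.327.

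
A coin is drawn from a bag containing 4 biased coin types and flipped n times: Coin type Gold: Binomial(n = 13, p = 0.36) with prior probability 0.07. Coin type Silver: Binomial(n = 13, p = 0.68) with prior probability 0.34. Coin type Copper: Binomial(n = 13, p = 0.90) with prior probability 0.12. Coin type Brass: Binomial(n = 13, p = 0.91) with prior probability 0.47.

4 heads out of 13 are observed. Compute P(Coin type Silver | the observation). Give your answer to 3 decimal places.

0.108

Posterior ∝ prior × likelihood, so P(k | x) ∝ π_k f_k(x); normalise over all components.
Evaluate each component's likelihood at the observed value:
  p_Gold = 0.216339
  p_Silver = 0.00537888
  p_Copper = 4.69111e-07
  p_Brass = 1.89957e-07
Prior × likelihood for each component:
  π_Gold·p_Gold = 0.07 × 0.216339 = 0.0151438
  π_Silver·p_Silver = 0.34 × 0.00537888 = 0.00182882
  π_Copper·p_Copper = 0.12 × 4.69111e-07 = 5.62934e-08
  π_Brass·p_Brass = 0.47 × 1.89957e-07 = 8.92796e-08
Sum: 0.0151438 + 0.00182882 + 5.62934e-08 + 8.92796e-08 = 0.0169727
P(Coin type Silver | 4 heads out of 13) = 0.00182882 / 0.0169727 ≈ 0.108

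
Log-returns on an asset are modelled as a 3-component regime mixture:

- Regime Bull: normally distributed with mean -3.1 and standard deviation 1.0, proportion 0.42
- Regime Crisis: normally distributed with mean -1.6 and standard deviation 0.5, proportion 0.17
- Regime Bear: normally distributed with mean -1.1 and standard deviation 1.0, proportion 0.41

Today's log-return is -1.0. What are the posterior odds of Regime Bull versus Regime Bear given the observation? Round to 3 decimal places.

Posterior odds = (w_i f_i(x)) / (w_j f_j(x)); the normalising sum cancels.
Component likelihoods at x = -1.0:
  L_Bull = (1/(1.0·√(2π)))·exp(−(-1.0−-3.1)²/(2·1.0²)) = 0.398942·exp(-2.20500) = 0.0439836
  L_Crisis = (1/(0.5·√(2π)))·exp(−(-1.0−-1.6)²/(2·0.5²)) = 0.797885·exp(-0.72000) = 0.388372
  L_Bear = (1/(1.0·√(2π)))·exp(−(-1.0−-1.1)²/(2·1.0²)) = 0.398942·exp(-0.00500) = 0.396953
Odds = (0.42/0.41) × (0.0439836/0.396953) = 1.02439 × 0.110803 ≈ 0.114

0.114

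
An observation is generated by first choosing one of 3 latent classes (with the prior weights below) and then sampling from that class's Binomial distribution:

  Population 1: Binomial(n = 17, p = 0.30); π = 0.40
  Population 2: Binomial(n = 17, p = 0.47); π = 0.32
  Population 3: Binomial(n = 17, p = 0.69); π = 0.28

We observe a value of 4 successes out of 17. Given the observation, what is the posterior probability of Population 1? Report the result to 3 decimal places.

P(component k | x) = π_k·f_k(x) / marginal(x), where marginal(x) = Σ_j π_j·f_j(x).
Binomial probabilities:
  f_1 = 0.186783
  f_2 = 0.0302381
  f_3 = 0.000131727
Weight by the priors:
  π_1·f_1 = 0.40 × 0.186783 = 0.0747131
  π_2·f_2 = 0.32 × 0.0302381 = 0.0096762
  π_3·f_3 = 0.28 × 0.000131727 = 3.68836e-05
Marginal: 0.0747131 + 0.0096762 + 3.68836e-05 = 0.0844261
P(Population 1 | data) ≈ 0.885

0.885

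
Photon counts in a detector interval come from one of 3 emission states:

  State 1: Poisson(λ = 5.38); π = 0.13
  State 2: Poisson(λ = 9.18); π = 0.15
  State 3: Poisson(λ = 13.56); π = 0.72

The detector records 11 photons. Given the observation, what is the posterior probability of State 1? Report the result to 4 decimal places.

0.0197

Posterior ∝ prior × likelihood, so P(k | x) ∝ π_k f_k(x); normalise over all components.
Evaluate each component's likelihood at the observed value:
  p_1 = e^(−5.38)·5.38^11/11! = 0.0126167
  p_2 = e^(−9.18)·9.18^11/11! = 0.100761
  p_3 = e^(−13.56)·13.56^11/11! = 0.0921866
Weight by the priors:
  π_1·p_1 = 0.13 × 0.0126167 = 0.00164017
  π_2·p_2 = 0.15 × 0.100761 = 0.0151141
  π_3·p_3 = 0.72 × 0.0921866 = 0.0663743
Marginal: 0.00164017 + 0.0151141 + 0.0663743 = 0.0831286
P(State 1 | the observation) ≈ 0.0197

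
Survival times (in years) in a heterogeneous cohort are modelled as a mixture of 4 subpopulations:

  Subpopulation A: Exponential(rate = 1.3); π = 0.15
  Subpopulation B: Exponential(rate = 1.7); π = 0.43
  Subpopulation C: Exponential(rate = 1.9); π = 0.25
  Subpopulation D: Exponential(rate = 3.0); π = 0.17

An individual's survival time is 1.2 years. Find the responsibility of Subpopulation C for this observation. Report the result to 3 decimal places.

By Bayes' theorem, P(k | x) = w_k f_k(x) / Σ_j w_j f_j(x).
Evaluate each component's likelihood at the observed value:
  f_A = 0.273177
  f_B = 0.221049
  f_C = 0.19434
  f_D = 0.0819712
Prior × likelihood for each component:
  w_A·f_A = 0.15 × 0.273177 = 0.0409765
  w_B·f_B = 0.43 × 0.221049 = 0.095051
  w_C·f_C = 0.25 × 0.19434 = 0.048585
  w_D·f_D = 0.17 × 0.0819712 = 0.0139351
Denominator: 0.0409765 + 0.095051 + 0.048585 + 0.0139351 = 0.198548
P(Subpopulation C | x) = 0.048585 / 0.198548 ≈ 0.245

0.245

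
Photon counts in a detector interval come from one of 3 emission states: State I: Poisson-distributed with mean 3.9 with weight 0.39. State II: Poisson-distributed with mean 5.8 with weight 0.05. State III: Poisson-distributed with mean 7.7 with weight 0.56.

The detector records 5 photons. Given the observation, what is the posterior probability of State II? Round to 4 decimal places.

0.0663

Posterior ∝ prior × likelihood, so P(k | x) ∝ P(Z=k) f_k(x); normalise over all components.
Component likelihoods at x = 5 photons:
  p_I = e^(−3.9)·3.9^5/5! = 0.152193
  p_II = e^(−5.8)·5.8^5/5! = 0.165596
  p_III = e^(−7.7)·7.7^5/5! = 0.102142
Unnormalised posteriors:
  P(Z=I)·p_I = 0.39 × 0.152193 = 0.0593551
  P(Z=II)·p_II = 0.05 × 0.165596 = 0.00827982
  P(Z=III)·p_III = 0.56 × 0.102142 = 0.0571996
Normaliser: 0.0593551 + 0.00827982 + 0.0571996 = 0.124834
Responsibility of State II: 0.00827982 / 0.124834 ≈ 0.0663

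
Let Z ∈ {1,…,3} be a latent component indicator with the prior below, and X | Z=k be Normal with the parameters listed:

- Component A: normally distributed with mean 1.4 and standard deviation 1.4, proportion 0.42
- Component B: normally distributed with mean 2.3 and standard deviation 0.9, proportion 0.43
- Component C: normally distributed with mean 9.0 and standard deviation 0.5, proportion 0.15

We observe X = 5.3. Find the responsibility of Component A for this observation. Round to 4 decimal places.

0.7703

By Bayes' theorem, P(k | x) = P(Z=k) f_k(x) / Σ_j P(Z=j) f_j(x).
Evaluate each component's likelihood at the observed value:
  L_A = (1/(1.4·√(2π)))·exp(−(5.3−1.4)²/(2·1.4²)) = 0.284959·exp(-3.88010) = 0.00588403
  L_B = (1/(0.9·√(2π)))·exp(−(5.3−2.3)²/(2·0.9²)) = 0.443269·exp(-5.55556) = 0.00171364
  L_C = (1/(0.5·√(2π)))·exp(−(5.3−9.0)²/(2·0.5²)) = 0.797885·exp(-27.38000) = 1.02555e-12
Multiply by the mixture weights:
  P(Z=A)·L_A = 0.42 × 0.00588403 = 0.00247129
  P(Z=B)·L_B = 0.43 × 0.00171364 = 0.000736867
  P(Z=C)·L_C = 0.15 × 1.02555e-12 = 1.53833e-13
Sum: 0.00247129 + 0.000736867 + 1.53833e-13 = 0.00320816
Responsibility of Component A: 0.00247129 / 0.00320816 ≈ 0.7703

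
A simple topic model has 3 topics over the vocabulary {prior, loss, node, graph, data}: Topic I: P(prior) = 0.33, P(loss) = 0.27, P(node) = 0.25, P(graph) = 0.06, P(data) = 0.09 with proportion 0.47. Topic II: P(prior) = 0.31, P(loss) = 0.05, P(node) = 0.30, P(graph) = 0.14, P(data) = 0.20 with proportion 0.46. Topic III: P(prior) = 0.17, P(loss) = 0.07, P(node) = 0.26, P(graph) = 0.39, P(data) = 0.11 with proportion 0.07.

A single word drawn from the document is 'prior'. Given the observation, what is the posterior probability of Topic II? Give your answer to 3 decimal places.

0.461

The responsibility of component k is π_k f_k(x) divided by Σ_j π_j f_j(x).
Component likelihoods at x = 'prior':
  p_I = P(prior | comp) = 0.33
  p_II = P(prior | comp) = 0.31
  p_III = P(prior | comp) = 0.17
Unnormalised posteriors:
  π_I·p_I = 0.47 × 0.33 = 0.1551
  π_II·p_II = 0.46 × 0.31 = 0.1426
  π_III·p_III = 0.07 × 0.17 = 0.0119
Normaliser: 0.1551 + 0.1426 + 0.0119 = 0.3096
P(Topic II | data) = 0.1426 / 0.3096 ≈ 0.461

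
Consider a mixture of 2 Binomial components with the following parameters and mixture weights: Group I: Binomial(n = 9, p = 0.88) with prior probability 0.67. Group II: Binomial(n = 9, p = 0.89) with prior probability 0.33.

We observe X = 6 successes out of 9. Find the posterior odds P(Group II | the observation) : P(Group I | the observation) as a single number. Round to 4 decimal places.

Posterior odds = (P(Z=i) f_i(x)) / (P(Z=j) f_j(x)); the normalising sum cancels.
Binomial probabilities:
  f_I = 0.0674092
  f_II = 0.0555645
0.0183363 / 0.0451642 ≈ 0.4060

0.4060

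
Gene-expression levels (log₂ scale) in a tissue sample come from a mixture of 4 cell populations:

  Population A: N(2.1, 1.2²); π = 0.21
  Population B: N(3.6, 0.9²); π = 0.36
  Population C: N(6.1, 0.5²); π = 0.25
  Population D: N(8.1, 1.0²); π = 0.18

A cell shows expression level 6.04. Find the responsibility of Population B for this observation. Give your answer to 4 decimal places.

P(component k | x) = P(Z=k)·f_k(x) / marginal(x), where marginal(x) = Σ_j P(Z=j)·f_j(x).
Evaluate each component's likelihood at the observed value:
  p_A = 0.00151643
  p_B = 0.0112359
  p_C = 0.79216
  p_D = 0.0477996
Prior × likelihood for each component:
  P(Z=A)·p_A = 0.21 × 0.00151643 = 0.000318449
  P(Z=B)·p_B = 0.36 × 0.0112359 = 0.00404493
  P(Z=C)·p_C = 0.25 × 0.79216 = 0.19804
  P(Z=D)·p_D = 0.18 × 0.0477996 = 0.00860392
Sum: 0.000318449 + 0.00404493 + 0.19804 + 0.00860392 = 0.211007
So the posterior for Population B is 0.00404493 / 0.211007 ≈ 0.0192.

0.0192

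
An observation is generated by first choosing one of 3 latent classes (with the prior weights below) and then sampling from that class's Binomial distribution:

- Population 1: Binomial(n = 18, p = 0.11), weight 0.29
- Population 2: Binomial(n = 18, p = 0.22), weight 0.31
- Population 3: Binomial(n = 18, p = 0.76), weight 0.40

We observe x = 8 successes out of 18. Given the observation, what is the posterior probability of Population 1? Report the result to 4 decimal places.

The responsibility of component k is π_k f_k(x) divided by Σ_j π_j f_j(x).
Binomial probabilities:
  L_1 = 0.000292482
  L_2 = 0.0200164
  L_3 = 0.00308801
Unnormalised posteriors:
  π_1·L_1 = 0.29 × 0.000292482 = 8.48198e-05
  π_2·L_2 = 0.31 × 0.0200164 = 0.00620507
  π_3·L_3 = 0.40 × 0.00308801 = 0.0012352
Marginal: 8.48198e-05 + 0.00620507 + 0.0012352 = 0.00752509
So the posterior for Population 1 is 8.48198e-05 / 0.00752509 ≈ 0.0113.

0.0113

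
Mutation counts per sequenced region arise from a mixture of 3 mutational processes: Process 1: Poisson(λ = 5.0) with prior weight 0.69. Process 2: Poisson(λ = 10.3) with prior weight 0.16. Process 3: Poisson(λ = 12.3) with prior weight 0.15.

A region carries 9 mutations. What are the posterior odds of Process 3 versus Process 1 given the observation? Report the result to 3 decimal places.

Since P(k|x) ∝ π_k f_k(x), the posterior odds are π_i f_i(x) / (π_j f_j(x)).
Component likelihoods at x = 9 mutations:
  f_1 = 0.0362656
  f_2 = 0.120931
  f_3 = 0.0808278
Odds = (0.15/0.69) × (0.0808278/0.0362656) = 0.217391 × 2.22878 ≈ 0.485

0.485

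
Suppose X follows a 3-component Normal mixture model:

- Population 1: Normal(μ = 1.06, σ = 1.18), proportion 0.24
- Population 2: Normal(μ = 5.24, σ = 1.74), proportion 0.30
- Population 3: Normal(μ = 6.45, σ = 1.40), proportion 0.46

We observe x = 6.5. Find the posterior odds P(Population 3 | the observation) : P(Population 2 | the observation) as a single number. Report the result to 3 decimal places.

Only the two components matter; the odds are (P(Z=i) f_i(x)) / (P(Z=j) f_j(x)).
Evaluate each component's likelihood at the observed value:
  p_1 = (1/(1.18·√(2π)))·exp(−(6.5−1.06)²/(2·1.18²)) = 0.338087·exp(-10.62683) = 8.20075e-06
  p_2 = (1/(1.74·√(2π)))·exp(−(6.5−5.24)²/(2·1.74²)) = 0.229277·exp(-0.26219) = 0.176398
  p_3 = (1/(1.40·√(2π)))·exp(−(6.5−6.45)²/(2·1.40²)) = 0.284959·exp(-0.00064) = 0.284777
Odds = (0.46/0.30) × (0.284777/0.176398) = 1.53333 × 1.6144 ≈ 2.475

2.475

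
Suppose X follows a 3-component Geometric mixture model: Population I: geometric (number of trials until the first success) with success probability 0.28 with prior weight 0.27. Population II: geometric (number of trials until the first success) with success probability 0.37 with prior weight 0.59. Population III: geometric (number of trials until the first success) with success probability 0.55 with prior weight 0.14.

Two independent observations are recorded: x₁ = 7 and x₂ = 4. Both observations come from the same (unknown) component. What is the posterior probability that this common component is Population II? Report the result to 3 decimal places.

0.527

Apply Bayes' rule: the posterior for each component is proportional to its prior times its likelihood at x.
Since both observations come from the same component, the likelihood for component k is f_k(x₁)·f_k(x₂).
  f_I = [0.0390079] × [0.104509] = 0.0040767
  f_II = [0.0231337] × [0.0925174] = 0.00214027
  f_III = [0.00456707] × [0.0501187] = 0.000228896
Multiply by the mixture weights:
  P(Z=I)·f_I = 0.27 × 0.0040767 = 0.00110071
  P(Z=II)·f_II = 0.59 × 0.00214027 = 0.00126276
  P(Z=III)·f_III = 0.14 × 0.000228896 = 3.20454e-05
Denominator: 0.00110071 + 0.00126276 + 3.20454e-05 = 0.00239551
So the posterior for Population II is 0.00126276 / 0.00239551 ≈ 0.527.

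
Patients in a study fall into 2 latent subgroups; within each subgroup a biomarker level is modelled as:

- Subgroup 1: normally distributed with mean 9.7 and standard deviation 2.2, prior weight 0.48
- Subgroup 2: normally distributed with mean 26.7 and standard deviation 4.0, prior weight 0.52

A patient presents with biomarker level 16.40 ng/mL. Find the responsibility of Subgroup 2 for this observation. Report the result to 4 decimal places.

By Bayes' theorem, P(k | x) = w_k f_k(x) / Σ_j w_j f_j(x).
Component likelihoods at x = 16.40 ng/mL:
  L_1 = (1/(2.2·√(2π)))·exp(−(16.40−9.7)²/(2·2.2²)) = 0.181337·exp(-4.63740) = 0.00175587
  L_2 = (1/(4.0·√(2π)))·exp(−(16.40−26.7)²/(2·4.0²)) = 0.099736·exp(-3.31531) = 0.00362266
Weight by the priors:
  w_1·L_1 = 0.48 × 0.00175587 = 0.000842816
  w_2·L_2 = 0.52 × 0.00362266 = 0.00188379
Normaliser: 0.000842816 + 0.00188379 = 0.0027266
Responsibility of Subgroup 2: 0.00188379 / 0.0027266 ≈ 0.6909

0.6909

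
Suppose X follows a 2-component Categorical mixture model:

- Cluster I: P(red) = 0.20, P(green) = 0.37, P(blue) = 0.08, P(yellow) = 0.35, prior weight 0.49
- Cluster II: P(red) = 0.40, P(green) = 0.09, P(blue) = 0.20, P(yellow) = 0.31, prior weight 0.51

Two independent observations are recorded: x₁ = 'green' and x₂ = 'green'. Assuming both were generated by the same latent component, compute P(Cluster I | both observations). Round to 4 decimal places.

P(component k | x) = w_k·f_k(x) / marginal(x), where marginal(x) = Σ_j w_j·f_j(x).
Since both observations come from the same component, the likelihood for component k is f_k(x₁)·f_k(x₂).
  p_I = [0.37] × [0.37] = 0.1369
  p_II = [0.09] × [0.09] = 0.0081
Unnormalised posteriors:
  w_I·p_I = 0.49 × 0.1369 = 0.067081
  w_II·p_II = 0.51 × 0.0081 = 0.004131
Evidence: 0.067081 + 0.004131 = 0.071212
Responsibility of Cluster I: 0.067081 / 0.071212 ≈ 0.9420

0.9420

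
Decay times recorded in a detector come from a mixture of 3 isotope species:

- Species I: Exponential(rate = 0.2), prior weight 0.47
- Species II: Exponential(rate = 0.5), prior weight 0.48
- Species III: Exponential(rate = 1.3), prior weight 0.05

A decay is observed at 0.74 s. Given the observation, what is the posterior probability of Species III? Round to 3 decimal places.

0.091

The responsibility of component k is P(Z=k) f_k(x) divided by Σ_j P(Z=j) f_j(x).
Component likelihoods at x = 0.74 s:
  f_I = 0.2·e^(−0.2·0.74) = 0.2·e^(−0.1480) = 0.172486
  f_II = 0.5·e^(−0.5·0.74) = 0.5·e^(−0.3700) = 0.345367
  f_III = 1.3·e^(−1.3·0.74) = 1.3·e^(−0.9620) = 0.496766
Prior × likelihood for each component:
  P(Z=I)·f_I = 0.47 × 0.172486 = 0.0810685
  P(Z=II)·f_II = 0.48 × 0.345367 = 0.165776
  P(Z=III)·f_III = 0.05 × 0.496766 = 0.0248383
Evidence: 0.0810685 + 0.165776 + 0.0248383 = 0.271683
Responsibility of Species III: 0.0248383 / 0.271683 ≈ 0.091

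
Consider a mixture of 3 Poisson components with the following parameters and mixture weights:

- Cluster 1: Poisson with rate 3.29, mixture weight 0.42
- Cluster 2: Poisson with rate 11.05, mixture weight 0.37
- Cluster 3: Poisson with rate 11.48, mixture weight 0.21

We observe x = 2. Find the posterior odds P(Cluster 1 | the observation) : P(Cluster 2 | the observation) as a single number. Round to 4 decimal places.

Only the two components matter; the odds are (π_i f_i(x)) / (π_j f_j(x)).
Evaluate each component's likelihood at the observed value:
  L_1 = 0.20162
  L_2 = 0.00096993
  L_3 = 0.000681009
0.0846803 / 0.000358874 ≈ 235.9609

235.9609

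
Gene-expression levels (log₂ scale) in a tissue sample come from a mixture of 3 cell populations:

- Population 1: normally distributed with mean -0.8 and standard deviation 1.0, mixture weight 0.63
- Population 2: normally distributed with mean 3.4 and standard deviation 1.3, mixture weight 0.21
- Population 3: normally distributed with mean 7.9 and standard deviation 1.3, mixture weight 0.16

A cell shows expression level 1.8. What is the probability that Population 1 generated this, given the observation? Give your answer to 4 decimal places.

By Bayes' theorem, P(k | x) = π_k f_k(x) / Σ_j π_j f_j(x).
Evaluate each component's likelihood at the observed value:
  f_1 = 0.013583
  f_2 = 0.143891
  f_3 = 5.08011e-06
Multiply by the mixture weights:
  π_1·f_1 = 0.63 × 0.013583 = 0.00855727
  π_2·f_2 = 0.21 × 0.143891 = 0.0302171
  π_3·f_3 = 0.16 × 5.08011e-06 = 8.12817e-07
Marginal: 0.00855727 + 0.0302171 + 8.12817e-07 = 0.0387752
P(Population 1 | x) ≈ 0.2207

0.2207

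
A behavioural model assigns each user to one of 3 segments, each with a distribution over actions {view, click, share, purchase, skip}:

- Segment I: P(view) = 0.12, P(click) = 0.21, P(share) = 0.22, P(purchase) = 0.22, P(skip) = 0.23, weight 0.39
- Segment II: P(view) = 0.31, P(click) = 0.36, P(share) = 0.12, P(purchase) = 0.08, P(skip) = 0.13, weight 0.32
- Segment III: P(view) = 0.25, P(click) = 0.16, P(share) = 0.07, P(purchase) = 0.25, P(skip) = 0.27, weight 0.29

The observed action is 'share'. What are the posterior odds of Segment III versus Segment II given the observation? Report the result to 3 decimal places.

0.529

Since P(k|x) ∝ w_k f_k(x), the posterior odds are w_i f_i(x) / (w_j f_j(x)).
Evaluate each component's likelihood at the observed value:
  f_I = 0.22
  f_II = 0.12
  f_III = 0.07
Odds = (0.29/0.32) × (0.07/0.12) = 0.90625 × 0.583333 ≈ 0.529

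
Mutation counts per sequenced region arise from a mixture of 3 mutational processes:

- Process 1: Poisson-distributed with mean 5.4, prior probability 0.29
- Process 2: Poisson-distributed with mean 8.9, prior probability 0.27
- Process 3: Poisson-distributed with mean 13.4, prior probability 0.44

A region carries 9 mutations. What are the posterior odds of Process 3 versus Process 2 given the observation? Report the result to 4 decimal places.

0.7198

Since P(k|x) ∝ P(Z=k) f_k(x), the posterior odds are P(Z=i) f_i(x) / (P(Z=j) f_j(x)).
Evaluate each component's likelihood at the observed value:
  p_1 = e^(−5.4)·5.4^9/9! = 0.0485949
  p_2 = e^(−8.9)·8.9^9/9! = 0.131682
  p_3 = e^(−13.4)·13.4^9/9! = 0.0581613
Posterior odds = (P(Z=3)·p_3) / (P(Z=2)·p_2) = (0.44·0.0581613) / (0.27·0.131682) = 0.025591 / 0.0355541 ≈ 0.7198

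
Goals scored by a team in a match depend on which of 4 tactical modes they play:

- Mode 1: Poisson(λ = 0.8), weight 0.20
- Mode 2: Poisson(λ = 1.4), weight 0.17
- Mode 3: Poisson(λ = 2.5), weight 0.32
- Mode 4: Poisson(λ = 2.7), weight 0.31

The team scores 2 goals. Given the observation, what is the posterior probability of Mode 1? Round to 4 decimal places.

P(component k | x) = π_k·f_k(x) / marginal(x), where marginal(x) = Σ_j π_j·f_j(x).
Component likelihoods at x = 2 goals:
  f_1 = e^(−0.8)·0.8^2/2! = 0.143785
  f_2 = e^(−1.4)·1.4^2/2! = 0.241665
  f_3 = e^(−2.5)·2.5^2/2! = 0.256516
  f_4 = e^(−2.7)·2.7^2/2! = 0.244964
Prior × likelihood for each component:
  π_1·f_1 = 0.20 × 0.143785 = 0.0287571
  π_2·f_2 = 0.17 × 0.241665 = 0.0410831
  π_3·f_3 = 0.32 × 0.256516 = 0.082085
  π_4·f_4 = 0.31 × 0.244964 = 0.0759389
Denominator: 0.0287571 + 0.0410831 + 0.082085 + 0.0759389 = 0.227864
P(Mode 1 | the observation) ≈ 0.1262

0.1262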